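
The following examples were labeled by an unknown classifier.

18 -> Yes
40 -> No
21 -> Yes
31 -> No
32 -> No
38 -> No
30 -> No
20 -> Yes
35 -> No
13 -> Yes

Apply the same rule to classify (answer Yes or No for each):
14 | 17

Yes, Yes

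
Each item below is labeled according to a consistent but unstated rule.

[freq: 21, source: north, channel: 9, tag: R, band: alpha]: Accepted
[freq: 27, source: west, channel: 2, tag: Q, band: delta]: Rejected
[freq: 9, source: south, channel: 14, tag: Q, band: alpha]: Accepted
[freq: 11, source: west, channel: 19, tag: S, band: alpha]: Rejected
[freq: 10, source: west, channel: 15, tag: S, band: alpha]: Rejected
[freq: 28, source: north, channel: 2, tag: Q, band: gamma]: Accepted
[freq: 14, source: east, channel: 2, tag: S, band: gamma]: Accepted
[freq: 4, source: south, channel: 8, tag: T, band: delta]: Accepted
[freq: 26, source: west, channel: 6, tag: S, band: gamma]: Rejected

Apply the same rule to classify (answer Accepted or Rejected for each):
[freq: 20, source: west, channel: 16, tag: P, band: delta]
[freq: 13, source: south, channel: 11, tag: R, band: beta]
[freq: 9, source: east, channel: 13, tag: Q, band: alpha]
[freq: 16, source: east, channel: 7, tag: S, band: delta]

Rejected, Accepted, Accepted, Accepted

Looking at the examples, the only property every 'Accepted' case has and every 'Rejected' case lacks is: source is not west.
[freq: 20, source: west, channel: 16, tag: P, band: delta] — source is west, hence Rejected.
[freq: 13, source: south, channel: 11, tag: R, band: beta] — source is south, hence Accepted.
[freq: 9, source: east, channel: 13, tag: Q, band: alpha] — source is east, hence Accepted.
[freq: 16, source: east, channel: 7, tag: S, band: delta] — source is east, hence Accepted.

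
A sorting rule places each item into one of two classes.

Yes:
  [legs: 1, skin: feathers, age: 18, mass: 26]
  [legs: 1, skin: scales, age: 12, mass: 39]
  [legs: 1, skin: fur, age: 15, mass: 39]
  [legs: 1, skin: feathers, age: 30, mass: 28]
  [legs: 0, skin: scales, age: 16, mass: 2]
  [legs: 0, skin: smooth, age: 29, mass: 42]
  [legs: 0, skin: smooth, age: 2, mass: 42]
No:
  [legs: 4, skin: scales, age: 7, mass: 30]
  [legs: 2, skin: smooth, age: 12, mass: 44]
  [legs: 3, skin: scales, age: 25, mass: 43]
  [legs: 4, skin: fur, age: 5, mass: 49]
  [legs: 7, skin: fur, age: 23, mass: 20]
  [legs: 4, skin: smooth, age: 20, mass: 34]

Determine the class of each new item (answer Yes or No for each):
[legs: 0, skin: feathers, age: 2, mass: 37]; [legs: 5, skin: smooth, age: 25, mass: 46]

'Yes' ⟺ legs ≤ 1.
[legs: 0, skin: feathers, age: 2, mass: 37]: Yes (legs = 0).
[legs: 5, skin: smooth, age: 25, mass: 46]: No (legs = 5).

Yes, No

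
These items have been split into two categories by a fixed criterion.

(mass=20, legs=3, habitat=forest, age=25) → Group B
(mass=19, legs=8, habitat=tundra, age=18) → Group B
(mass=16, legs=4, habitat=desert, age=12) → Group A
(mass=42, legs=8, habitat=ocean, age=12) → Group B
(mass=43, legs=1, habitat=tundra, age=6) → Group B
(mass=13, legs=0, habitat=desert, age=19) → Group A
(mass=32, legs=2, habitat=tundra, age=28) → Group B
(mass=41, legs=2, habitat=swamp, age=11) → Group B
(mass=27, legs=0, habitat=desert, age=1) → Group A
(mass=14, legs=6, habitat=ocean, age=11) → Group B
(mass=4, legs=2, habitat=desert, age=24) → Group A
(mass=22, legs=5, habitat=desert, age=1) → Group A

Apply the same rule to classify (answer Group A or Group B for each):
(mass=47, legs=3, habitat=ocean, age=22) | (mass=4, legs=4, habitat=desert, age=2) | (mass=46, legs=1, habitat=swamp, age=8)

Group B, Group A, Group B

The common property of the 'Group A' items is: habitat is desert. No 'Group B' item has it.
Group B: (mass=47, legs=3, habitat=ocean, age=22), since habitat is ocean. Group A: (mass=4, legs=4, habitat=desert, age=2), since habitat is desert. Group B: (mass=46, legs=1, habitat=swamp, age=8), since habitat is swamp.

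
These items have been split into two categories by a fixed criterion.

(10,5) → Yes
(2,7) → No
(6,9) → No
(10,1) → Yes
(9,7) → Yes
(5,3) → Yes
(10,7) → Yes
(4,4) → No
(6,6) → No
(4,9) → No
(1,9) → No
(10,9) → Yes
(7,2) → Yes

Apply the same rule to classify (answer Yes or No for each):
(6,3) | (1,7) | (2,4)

Yes, No, No

Every 'Yes' example satisfies: first > second. None of the 'No' examples do.
(6,3): 6 > 3 — meets the rule, so Yes. (1,7): 1 < 7 — doesn't qualify, so No. (2,4): 2 < 4 — doesn't qualify, so No.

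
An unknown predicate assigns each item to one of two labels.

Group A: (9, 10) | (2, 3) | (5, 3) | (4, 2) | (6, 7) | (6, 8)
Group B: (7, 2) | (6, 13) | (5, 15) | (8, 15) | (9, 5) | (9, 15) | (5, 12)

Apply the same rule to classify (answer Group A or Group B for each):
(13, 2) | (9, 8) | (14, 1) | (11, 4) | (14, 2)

Group B, Group A, Group B, Group B, Group B

A rule that fits every label: |first − second| ≤ 2 — true of each 'Group A' example, false of each 'Group B' one.
(13, 2): |13−2| = 11 — doesn't qualify, so Group B.
(9, 8): |9−8| = 1 — passes, so Group A.
(14, 1): |14−1| = 13 — doesn't qualify, so Group B.
(11, 4): |11−4| = 7 — doesn't qualify, so Group B.
(14, 2): |14−2| = 12 — doesn't qualify, so Group B.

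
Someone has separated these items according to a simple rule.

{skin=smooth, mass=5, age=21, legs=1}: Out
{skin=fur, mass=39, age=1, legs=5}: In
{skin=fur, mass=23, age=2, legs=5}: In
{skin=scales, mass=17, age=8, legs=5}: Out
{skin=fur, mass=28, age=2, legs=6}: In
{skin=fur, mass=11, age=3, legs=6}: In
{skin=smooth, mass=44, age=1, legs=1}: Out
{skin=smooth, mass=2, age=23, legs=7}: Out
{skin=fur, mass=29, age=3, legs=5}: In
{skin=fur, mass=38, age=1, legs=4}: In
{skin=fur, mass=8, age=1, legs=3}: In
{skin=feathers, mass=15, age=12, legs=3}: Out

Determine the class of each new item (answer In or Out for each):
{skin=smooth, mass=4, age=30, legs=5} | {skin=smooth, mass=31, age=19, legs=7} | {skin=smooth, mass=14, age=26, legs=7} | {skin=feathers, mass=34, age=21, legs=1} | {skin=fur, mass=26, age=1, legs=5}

Out, Out, Out, Out, In

The common property of the 'In' items is: skin is fur. No 'Out' item has it.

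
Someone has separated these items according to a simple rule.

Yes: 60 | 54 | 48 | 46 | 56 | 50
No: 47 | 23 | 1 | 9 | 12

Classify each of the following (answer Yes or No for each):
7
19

Rule: even AND at least 23. This holds for each 'Yes' example and fails for each 'No' one.
7: No (7 is odd, 7 < 23).
19: No (19 is odd, 19 < 23).

No, No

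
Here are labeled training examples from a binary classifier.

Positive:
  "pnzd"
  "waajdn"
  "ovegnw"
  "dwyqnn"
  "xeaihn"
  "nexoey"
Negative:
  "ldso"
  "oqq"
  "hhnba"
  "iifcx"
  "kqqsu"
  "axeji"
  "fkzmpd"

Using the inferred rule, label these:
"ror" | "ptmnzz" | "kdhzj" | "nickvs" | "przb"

Rule: even length AND contains 'n'. This holds for each 'Positive' example and fails for each 'Negative' one.
Negative: "ror", since length 3, no 'n'.
Positive: "ptmnzz", since length 6, has 'n'.
Negative: "kdhzj", since length 5, no 'n'.
Positive: "nickvs", since length 6, has 'n'.
Negative: "przb", since length 4, no 'n'.

Negative, Positive, Negative, Positive, Negative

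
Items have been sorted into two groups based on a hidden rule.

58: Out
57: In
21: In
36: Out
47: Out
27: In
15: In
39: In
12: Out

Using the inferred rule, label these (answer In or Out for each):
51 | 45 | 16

The rule appears to be: ≡ 3 (mod 6).

In, In, Out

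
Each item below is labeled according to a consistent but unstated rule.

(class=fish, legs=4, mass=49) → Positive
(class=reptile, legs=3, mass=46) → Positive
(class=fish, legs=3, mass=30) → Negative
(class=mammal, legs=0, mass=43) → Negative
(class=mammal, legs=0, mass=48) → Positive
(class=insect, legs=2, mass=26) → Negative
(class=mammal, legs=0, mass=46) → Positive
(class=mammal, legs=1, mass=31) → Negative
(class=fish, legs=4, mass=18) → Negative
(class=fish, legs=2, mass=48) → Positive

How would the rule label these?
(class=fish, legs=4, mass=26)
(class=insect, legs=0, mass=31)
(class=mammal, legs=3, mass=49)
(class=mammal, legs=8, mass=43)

Negative, Negative, Positive, Negative

'Positive' ⟺ mass ≥ 46.
(class=fish, legs=4, mass=26): mass = 26 — lacks this property, so Negative. (class=insect, legs=0, mass=31): mass = 31 — lacks this property, so Negative. (class=mammal, legs=3, mass=49): mass = 49 — qualifies, so Positive. (class=mammal, legs=8, mass=43): mass = 43 — lacks this property, so Negative.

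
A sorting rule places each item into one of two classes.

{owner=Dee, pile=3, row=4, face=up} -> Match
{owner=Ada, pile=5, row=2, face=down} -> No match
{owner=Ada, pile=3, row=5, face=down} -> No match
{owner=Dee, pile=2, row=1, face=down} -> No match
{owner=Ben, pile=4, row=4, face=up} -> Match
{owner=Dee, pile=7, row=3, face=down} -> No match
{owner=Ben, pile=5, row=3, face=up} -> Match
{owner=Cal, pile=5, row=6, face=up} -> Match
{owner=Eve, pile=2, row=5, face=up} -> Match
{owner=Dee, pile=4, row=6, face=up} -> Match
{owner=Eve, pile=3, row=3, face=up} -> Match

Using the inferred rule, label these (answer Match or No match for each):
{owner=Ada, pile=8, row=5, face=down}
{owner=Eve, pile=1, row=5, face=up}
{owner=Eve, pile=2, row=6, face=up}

One predicate separates the groups cleanly: face is up.
{owner=Ada, pile=8, row=5, face=down}: No match (face is down). {owner=Eve, pile=1, row=5, face=up}: Match (face is up). {owner=Eve, pile=2, row=6, face=up}: Match (face is up).

No match, Match, Match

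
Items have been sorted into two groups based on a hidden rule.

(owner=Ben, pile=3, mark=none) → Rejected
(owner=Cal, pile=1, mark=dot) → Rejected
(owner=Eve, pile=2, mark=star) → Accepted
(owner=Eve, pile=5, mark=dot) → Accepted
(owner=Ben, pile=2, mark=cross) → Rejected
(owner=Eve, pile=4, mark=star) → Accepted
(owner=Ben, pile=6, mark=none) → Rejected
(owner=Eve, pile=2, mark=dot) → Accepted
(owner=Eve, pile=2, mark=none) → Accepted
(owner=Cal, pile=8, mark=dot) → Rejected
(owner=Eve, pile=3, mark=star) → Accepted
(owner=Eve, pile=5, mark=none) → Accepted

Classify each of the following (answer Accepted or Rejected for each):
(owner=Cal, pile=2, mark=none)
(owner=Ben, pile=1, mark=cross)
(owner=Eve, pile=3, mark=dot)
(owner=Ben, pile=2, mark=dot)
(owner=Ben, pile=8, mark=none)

All 'Accepted' examples share one property — owner is Eve — and every 'Rejected' example lacks it.
(owner=Cal, pile=2, mark=none): owner is Cal — does not pass, so Rejected.
(owner=Ben, pile=1, mark=cross): owner is Ben — does not pass, so Rejected.
(owner=Eve, pile=3, mark=dot): owner is Eve — meets the rule, so Accepted.
(owner=Ben, pile=2, mark=dot): owner is Ben — does not pass, so Rejected.
(owner=Ben, pile=8, mark=none): owner is Ben — does not pass, so Rejected.

Rejected, Rejected, Accepted, Rejected, Rejected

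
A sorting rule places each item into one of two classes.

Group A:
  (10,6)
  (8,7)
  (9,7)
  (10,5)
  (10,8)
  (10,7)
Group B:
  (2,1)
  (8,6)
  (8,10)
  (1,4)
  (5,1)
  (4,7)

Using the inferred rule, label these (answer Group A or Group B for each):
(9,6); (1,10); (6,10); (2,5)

'Group A' ⟺ first > second AND sum ≥ 15.
(9,6): 9 > 6, 9+6 = 15 — has this property, so Group A.
(1,10): 1 < 10, 1+10 = 11 — doesn't match, so Group B.
(6,10): 6 < 10, 6+10 = 16 — doesn't match, so Group B.
(2,5): 2 < 5, 2+5 = 7 — doesn't match, so Group B.

Group A, Group B, Group B, Group B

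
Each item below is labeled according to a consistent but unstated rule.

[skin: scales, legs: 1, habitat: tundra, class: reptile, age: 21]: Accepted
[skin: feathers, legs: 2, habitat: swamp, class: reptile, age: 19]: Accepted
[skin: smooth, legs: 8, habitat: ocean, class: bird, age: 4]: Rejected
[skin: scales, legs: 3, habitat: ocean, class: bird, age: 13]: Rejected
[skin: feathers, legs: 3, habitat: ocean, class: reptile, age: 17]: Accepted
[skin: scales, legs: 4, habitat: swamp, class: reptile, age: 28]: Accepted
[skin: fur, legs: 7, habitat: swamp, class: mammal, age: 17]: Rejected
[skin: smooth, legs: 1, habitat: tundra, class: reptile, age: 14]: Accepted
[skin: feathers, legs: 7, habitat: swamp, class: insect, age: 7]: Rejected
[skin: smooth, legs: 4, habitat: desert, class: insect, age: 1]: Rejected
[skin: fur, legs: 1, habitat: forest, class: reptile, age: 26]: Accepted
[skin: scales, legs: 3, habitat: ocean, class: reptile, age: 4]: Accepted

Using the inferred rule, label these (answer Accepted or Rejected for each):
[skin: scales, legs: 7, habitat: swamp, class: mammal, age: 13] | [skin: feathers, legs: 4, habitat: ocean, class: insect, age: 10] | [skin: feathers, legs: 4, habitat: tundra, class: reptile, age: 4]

Rejected, Rejected, Accepted

A rule that fits every label: class is reptile — true of each 'Accepted' example, false of each 'Rejected' one.
[skin: scales, legs: 7, habitat: swamp, class: mammal, age: 13]: class is mammal — fails this test, so Rejected.
[skin: feathers, legs: 4, habitat: ocean, class: insect, age: 10]: class is insect — fails this test, so Rejected.
[skin: feathers, legs: 4, habitat: tundra, class: reptile, age: 4]: class is reptile — has this property, so Accepted.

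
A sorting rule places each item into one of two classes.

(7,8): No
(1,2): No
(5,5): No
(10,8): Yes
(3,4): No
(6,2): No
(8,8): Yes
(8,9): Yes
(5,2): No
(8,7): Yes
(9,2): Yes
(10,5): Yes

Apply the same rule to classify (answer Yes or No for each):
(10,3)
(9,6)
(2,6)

One predicate separates the groups cleanly: first ≥ 8.
(10,3) — first 10, hence Yes.
(9,6) — first 9, hence Yes.
(2,6) — first 2, hence No.

Yes, Yes, No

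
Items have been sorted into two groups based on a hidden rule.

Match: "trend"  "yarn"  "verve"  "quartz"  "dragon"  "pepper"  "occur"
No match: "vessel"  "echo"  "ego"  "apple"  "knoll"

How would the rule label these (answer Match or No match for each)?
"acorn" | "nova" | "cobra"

Match, No match, Match

The classifier is using: contains 'r'.
"acorn": has 'r' — satisfies this, so Match.
"nova": no 'r' — doesn't qualify, so No match.
"cobra": has 'r' — satisfies this, so Match.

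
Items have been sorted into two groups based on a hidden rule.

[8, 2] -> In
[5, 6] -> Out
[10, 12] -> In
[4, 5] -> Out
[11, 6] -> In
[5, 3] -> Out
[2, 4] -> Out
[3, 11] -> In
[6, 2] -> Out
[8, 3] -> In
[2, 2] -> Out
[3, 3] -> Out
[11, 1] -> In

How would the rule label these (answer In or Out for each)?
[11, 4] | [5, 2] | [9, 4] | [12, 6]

In, Out, In, In

The simplest hypothesis consistent with all the labels is: max ≥ 8.
[11, 4]: max 11, qualifies → In.
[5, 2]: max 5, lacks this property → Out.
[9, 4]: max 9, qualifies → In.
[12, 6]: max 12, qualifies → In.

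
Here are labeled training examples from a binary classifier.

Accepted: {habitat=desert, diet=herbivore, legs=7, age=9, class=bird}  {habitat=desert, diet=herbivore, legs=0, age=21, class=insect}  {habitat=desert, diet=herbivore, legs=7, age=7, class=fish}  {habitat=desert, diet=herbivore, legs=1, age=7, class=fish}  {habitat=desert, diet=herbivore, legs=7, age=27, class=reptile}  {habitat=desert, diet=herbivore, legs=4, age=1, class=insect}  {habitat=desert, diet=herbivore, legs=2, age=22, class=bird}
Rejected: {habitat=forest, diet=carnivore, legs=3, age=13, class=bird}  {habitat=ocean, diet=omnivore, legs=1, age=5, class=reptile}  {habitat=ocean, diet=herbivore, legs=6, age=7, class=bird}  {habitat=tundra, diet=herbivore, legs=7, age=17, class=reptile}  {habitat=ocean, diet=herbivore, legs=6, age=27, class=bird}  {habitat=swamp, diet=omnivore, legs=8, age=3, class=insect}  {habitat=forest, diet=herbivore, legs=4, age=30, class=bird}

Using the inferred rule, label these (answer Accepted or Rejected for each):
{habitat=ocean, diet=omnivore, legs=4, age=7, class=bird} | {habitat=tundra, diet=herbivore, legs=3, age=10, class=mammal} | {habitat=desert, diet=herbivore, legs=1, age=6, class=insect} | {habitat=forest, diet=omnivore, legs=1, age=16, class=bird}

Rejected, Rejected, Accepted, Rejected

'Accepted' ⟺ habitat is desert.
{habitat=ocean, diet=omnivore, legs=4, age=7, class=bird}: habitat is ocean, fails the rule → Rejected.
{habitat=tundra, diet=herbivore, legs=3, age=10, class=mammal}: habitat is tundra, fails the rule → Rejected.
{habitat=desert, diet=herbivore, legs=1, age=6, class=insect}: habitat is desert, matches → Accepted.
{habitat=forest, diet=omnivore, legs=1, age=16, class=bird}: habitat is forest, fails the rule → Rejected.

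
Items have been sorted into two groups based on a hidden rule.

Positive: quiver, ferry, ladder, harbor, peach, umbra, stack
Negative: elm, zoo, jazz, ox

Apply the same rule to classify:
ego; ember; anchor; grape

Negative, Positive, Positive, Positive

The common property of the 'Positive' items is: length ≥ 5. No 'Negative' item has it.
Negative: ego, since length 3. Positive: ember, since length 5. Positive: anchor, since length 6. Positive: grape, since length 5.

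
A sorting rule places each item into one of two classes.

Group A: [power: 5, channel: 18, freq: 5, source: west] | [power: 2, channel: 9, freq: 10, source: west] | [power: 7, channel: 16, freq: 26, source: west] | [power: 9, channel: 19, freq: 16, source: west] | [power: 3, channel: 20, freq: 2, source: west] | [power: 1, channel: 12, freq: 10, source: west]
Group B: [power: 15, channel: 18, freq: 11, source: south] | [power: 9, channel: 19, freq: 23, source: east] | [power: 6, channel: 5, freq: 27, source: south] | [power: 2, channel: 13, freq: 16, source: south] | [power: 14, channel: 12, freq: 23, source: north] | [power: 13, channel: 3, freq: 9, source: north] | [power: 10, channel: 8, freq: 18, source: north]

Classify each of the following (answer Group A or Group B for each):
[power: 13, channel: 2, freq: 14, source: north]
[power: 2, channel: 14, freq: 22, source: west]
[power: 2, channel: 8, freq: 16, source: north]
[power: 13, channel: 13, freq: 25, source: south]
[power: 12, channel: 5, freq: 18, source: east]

'Group A' ⟺ source is west.
[power: 13, channel: 2, freq: 14, source: north]: source is north — doesn't qualify, so Group B. [power: 2, channel: 14, freq: 22, source: west]: source is west — matches, so Group A. [power: 2, channel: 8, freq: 16, source: north]: source is north — doesn't qualify, so Group B. [power: 13, channel: 13, freq: 25, source: south]: source is south — doesn't qualify, so Group B. [power: 12, channel: 5, freq: 18, source: east]: source is east — doesn't qualify, so Group B.

Group B, Group A, Group B, Group B, Group B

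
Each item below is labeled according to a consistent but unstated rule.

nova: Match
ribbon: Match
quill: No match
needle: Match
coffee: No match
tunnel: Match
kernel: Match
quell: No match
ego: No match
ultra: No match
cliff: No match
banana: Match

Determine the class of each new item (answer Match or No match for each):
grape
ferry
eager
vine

No match, No match, No match, Match

A rule that fits every label: contains 'n' — true of each 'Match' example, false of each 'No match' one.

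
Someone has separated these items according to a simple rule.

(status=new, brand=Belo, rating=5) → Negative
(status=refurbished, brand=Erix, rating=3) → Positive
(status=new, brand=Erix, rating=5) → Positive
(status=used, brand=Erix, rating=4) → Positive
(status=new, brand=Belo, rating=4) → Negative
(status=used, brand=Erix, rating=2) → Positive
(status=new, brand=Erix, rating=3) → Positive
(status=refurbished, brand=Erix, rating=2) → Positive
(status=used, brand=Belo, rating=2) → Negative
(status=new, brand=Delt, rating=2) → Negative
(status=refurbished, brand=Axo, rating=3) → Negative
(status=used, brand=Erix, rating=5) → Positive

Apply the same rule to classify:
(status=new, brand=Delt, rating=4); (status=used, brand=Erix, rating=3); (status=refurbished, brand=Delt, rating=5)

Negative, Positive, Negative

The common property of the 'Positive' items is: brand is Erix. No 'Negative' item has it.
(status=new, brand=Delt, rating=4): brand is Delt, lacks this property → Negative. (status=used, brand=Erix, rating=3): brand is Erix, passes → Positive. (status=refurbished, brand=Delt, rating=5): brand is Delt, lacks this property → Negative.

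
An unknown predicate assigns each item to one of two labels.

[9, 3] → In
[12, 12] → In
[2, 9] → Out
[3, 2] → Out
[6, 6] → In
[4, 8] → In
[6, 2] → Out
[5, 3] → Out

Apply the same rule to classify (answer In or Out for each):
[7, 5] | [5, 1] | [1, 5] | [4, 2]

In, Out, Out, Out

One predicate separates the groups cleanly: sum ≥ 12.
In: [7, 5], since 7+5 = 12. Out: [5, 1], since 5+1 = 6. Out: [1, 5], since 1+5 = 6. Out: [4, 2], since 4+2 = 6.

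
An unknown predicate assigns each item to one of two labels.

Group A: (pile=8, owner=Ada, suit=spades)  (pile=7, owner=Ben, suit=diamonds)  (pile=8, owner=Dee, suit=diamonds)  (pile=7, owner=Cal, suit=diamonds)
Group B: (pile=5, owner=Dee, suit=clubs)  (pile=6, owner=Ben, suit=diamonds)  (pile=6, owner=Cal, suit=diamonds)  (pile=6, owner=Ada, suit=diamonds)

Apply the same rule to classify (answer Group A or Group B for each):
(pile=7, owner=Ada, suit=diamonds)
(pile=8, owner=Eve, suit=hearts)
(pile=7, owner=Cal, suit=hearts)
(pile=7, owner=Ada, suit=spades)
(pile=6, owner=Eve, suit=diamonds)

Group A, Group A, Group A, Group A, Group B

'Group A' ⟺ pile ≥ 7.
(pile=7, owner=Ada, suit=diamonds): pile = 7 — matches, so Group A. (pile=8, owner=Eve, suit=hearts): pile = 8 — matches, so Group A. (pile=7, owner=Cal, suit=hearts): pile = 7 — matches, so Group A. (pile=7, owner=Ada, suit=spades): pile = 7 — matches, so Group A. (pile=6, owner=Eve, suit=diamonds): pile = 6 — fails the rule, so Group B.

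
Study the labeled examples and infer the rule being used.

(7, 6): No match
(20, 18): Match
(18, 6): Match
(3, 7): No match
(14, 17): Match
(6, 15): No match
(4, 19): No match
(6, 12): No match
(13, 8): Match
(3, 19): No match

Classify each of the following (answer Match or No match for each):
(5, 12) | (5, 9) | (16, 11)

No match, No match, Match

The simplest hypothesis consistent with all the labels is: first ≥ 8.
(5, 12): No match (first 5). (5, 9): No match (first 5). (16, 11): Match (first 16).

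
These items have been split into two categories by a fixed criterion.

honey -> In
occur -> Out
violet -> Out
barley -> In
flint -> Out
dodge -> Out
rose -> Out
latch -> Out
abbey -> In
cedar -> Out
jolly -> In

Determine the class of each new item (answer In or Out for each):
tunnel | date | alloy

Out, Out, In

A rule that fits every label: contains 'y' — true of each 'In' example, false of each 'Out' one.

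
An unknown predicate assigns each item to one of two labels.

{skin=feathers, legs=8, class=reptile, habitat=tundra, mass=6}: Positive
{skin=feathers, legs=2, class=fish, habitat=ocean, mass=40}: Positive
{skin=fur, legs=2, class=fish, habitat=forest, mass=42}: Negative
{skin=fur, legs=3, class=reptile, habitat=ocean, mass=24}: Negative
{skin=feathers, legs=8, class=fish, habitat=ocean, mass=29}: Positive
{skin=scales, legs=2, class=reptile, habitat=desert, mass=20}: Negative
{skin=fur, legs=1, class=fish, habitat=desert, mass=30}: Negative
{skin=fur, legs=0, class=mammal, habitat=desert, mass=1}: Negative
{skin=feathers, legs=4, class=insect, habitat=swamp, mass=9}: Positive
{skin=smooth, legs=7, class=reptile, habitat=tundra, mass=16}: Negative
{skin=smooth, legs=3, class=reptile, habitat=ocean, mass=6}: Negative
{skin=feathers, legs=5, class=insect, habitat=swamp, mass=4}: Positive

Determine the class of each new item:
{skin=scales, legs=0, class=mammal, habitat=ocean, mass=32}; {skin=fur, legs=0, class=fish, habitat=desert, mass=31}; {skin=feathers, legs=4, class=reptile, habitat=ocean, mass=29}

Negative, Negative, Positive

Looking at the examples, the only property every 'Positive' case has and every 'Negative' case lacks is: skin is feathers.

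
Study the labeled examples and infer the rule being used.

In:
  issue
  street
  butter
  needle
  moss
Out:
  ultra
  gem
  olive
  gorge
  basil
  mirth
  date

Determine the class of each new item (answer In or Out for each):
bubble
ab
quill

The distinguishing property — has a double letter — holds for all the 'In' cases and none of the 'Out' cases.

In, Out, In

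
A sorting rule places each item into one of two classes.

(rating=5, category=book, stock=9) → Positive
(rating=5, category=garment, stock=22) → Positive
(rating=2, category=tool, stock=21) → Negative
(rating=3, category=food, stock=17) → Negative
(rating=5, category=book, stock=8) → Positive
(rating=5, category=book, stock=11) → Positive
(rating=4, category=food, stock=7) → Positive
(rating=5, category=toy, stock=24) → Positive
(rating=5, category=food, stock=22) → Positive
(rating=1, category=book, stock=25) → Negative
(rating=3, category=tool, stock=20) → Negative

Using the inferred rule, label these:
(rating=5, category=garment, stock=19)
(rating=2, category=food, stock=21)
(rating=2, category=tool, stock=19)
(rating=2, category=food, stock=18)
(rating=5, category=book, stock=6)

'Positive' ⟺ rating ≥ 4.

Positive, Negative, Negative, Negative, Positive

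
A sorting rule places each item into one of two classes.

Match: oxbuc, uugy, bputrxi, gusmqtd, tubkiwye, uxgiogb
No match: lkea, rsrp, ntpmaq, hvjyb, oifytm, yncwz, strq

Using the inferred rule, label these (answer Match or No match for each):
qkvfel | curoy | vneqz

Every 'Match' example satisfies: contains 'u'. None of the 'No match' examples do.
qkvfel: No match (no 'u'). curoy: Match (has 'u'). vneqz: No match (no 'u').

No match, Match, No match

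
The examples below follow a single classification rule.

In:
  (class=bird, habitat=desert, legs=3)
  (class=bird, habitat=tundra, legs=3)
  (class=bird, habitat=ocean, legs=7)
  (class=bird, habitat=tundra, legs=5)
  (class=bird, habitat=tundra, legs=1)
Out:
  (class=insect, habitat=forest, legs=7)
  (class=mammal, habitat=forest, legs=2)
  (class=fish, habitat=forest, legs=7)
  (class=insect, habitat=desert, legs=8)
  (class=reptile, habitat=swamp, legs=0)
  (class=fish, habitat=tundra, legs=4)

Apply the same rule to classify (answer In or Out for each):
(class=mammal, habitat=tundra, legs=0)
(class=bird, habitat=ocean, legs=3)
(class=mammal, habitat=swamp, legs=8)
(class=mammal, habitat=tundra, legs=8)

Out, In, Out, Out

A rule that fits every label: class is bird — true of each 'In' example, false of each 'Out' one.
Out: (class=mammal, habitat=tundra, legs=0), since class is mammal.
In: (class=bird, habitat=ocean, legs=3), since class is bird.
Out: (class=mammal, habitat=swamp, legs=8), since class is mammal.
Out: (class=mammal, habitat=tundra, legs=8), since class is mammal.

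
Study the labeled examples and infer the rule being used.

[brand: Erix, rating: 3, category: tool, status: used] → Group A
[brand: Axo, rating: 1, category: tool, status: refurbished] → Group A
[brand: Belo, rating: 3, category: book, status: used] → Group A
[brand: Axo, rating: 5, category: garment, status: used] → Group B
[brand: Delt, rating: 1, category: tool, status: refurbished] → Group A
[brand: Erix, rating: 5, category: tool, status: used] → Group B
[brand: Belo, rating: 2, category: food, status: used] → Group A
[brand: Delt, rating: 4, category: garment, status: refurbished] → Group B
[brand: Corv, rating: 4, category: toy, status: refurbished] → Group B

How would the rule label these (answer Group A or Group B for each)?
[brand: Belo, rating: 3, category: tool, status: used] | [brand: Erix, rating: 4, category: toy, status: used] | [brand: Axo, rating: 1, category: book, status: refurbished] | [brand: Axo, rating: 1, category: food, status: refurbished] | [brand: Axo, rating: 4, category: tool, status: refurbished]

Group A, Group B, Group A, Group A, Group B

The simplest hypothesis consistent with all the labels is: rating ≤ 3.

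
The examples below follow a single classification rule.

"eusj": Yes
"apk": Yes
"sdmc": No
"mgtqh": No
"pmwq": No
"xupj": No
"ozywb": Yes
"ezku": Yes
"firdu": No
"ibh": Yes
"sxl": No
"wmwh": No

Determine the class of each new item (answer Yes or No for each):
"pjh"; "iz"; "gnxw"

No, Yes, No

A rule that fits every label: starts with a vowel — true of each 'Yes' example, false of each 'No' one.
"pjh": No (starts with 'p'). "iz": Yes (starts with 'i'). "gnxw": No (starts with 'g').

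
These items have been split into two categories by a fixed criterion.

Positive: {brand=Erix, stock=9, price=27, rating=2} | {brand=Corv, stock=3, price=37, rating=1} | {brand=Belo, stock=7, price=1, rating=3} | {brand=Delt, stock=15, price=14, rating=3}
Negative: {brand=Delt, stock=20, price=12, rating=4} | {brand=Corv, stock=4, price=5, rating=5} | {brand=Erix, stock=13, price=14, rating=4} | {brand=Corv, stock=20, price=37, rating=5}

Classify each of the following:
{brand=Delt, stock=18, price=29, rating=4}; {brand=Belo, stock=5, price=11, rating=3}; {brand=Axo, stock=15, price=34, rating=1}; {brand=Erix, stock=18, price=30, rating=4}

Negative, Positive, Positive, Negative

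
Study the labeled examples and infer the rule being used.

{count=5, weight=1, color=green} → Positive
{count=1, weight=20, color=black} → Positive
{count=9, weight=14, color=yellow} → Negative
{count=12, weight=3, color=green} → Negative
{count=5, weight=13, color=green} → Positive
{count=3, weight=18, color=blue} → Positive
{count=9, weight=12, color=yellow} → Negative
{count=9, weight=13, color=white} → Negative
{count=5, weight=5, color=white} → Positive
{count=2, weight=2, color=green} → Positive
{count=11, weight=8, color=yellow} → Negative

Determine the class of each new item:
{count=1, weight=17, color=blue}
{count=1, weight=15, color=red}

'Positive' ⟺ count ≤ 5.

Positive, Positive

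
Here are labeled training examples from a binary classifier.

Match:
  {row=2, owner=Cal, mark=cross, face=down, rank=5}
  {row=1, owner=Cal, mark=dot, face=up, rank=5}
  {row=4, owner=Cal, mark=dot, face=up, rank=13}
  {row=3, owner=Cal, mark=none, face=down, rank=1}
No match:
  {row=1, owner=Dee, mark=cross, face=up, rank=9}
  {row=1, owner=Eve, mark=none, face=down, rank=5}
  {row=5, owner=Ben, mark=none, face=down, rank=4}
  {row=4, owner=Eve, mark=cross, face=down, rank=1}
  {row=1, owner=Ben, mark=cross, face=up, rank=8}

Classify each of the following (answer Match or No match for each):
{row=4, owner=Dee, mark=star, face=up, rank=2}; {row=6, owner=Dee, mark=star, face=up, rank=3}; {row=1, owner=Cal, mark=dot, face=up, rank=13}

A rule that fits every label: owner is Cal — true of each 'Match' example, false of each 'No match' one.

No match, No match, Match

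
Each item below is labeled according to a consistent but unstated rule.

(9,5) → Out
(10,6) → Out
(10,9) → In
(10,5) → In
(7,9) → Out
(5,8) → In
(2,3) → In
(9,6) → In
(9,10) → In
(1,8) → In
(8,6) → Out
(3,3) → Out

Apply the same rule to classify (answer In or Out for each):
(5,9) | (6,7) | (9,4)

Out, In, In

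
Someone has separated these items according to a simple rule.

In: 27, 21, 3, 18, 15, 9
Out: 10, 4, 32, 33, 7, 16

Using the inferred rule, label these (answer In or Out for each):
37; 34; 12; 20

Out, Out, In, Out

Rule: multiple of 3 AND at most 27. This holds for each 'In' example and fails for each 'Out' one.
37: 37 = 3·12 + 1, 37 > 27, does not fit → Out. 34: 34 = 3·11 + 1, 34 > 27, does not fit → Out. 12: 12 = 3·4, 12 ≤ 27, satisfies this → In. 20: 20 = 3·6 + 2, 20 ≤ 27, does not fit → Out.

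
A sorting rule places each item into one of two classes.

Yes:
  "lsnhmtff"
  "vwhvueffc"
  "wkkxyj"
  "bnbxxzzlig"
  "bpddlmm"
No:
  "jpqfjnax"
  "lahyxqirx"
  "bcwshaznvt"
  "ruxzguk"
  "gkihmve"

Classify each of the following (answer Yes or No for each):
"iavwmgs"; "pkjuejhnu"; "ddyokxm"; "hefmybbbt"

No, No, Yes, Yes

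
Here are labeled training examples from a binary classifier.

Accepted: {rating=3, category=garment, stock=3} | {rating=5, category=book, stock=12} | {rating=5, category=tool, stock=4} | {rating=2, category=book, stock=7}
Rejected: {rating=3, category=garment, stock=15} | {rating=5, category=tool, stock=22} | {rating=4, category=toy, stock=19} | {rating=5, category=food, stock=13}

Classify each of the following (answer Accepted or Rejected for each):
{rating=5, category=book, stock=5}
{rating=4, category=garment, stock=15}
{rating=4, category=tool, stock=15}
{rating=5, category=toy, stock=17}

Accepted, Rejected, Rejected, Rejected

The distinguishing property — stock ≤ 12 — holds for all the 'Accepted' cases and none of the 'Rejected' cases.
{rating=5, category=book, stock=5} → stock = 5 → Accepted. {rating=4, category=garment, stock=15} → stock = 15 → Rejected. {rating=4, category=tool, stock=15} → stock = 15 → Rejected. {rating=5, category=toy, stock=17} → stock = 17 → Rejected.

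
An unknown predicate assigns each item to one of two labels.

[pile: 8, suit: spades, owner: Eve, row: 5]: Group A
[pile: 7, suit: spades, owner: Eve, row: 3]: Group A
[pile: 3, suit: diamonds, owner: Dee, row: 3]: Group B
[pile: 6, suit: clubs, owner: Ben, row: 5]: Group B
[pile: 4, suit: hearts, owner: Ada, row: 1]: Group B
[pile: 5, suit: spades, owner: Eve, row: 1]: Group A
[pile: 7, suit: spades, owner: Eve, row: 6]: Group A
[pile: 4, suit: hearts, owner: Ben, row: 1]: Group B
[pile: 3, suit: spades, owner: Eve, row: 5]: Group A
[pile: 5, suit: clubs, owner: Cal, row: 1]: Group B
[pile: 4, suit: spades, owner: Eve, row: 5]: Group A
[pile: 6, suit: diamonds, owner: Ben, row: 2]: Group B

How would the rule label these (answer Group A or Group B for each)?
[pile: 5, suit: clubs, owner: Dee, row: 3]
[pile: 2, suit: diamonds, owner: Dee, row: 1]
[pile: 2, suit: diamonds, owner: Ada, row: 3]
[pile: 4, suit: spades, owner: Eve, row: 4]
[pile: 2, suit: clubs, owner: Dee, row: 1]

Rule: owner is Eve. This holds for each 'Group A' example and fails for each 'Group B' one.

Group B, Group B, Group B, Group A, Group B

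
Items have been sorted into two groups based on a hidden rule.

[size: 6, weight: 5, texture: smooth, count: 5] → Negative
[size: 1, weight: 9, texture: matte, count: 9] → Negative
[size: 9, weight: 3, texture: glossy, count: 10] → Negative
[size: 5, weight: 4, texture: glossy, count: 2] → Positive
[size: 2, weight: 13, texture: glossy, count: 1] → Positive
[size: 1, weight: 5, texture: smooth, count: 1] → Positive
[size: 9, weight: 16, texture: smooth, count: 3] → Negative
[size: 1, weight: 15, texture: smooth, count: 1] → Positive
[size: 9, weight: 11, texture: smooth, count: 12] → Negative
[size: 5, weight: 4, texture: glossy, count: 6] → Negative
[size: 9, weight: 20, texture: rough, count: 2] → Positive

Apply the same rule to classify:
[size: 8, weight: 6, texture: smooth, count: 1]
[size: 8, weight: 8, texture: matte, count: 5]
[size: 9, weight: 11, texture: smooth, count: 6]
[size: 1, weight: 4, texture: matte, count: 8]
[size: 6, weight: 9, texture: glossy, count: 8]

Rule: count ≤ 2. This holds for each 'Positive' example and fails for each 'Negative' one.
[size: 8, weight: 6, texture: smooth, count: 1] — count = 1, hence Positive. [size: 8, weight: 8, texture: matte, count: 5] — count = 5, hence Negative. [size: 9, weight: 11, texture: smooth, count: 6] — count = 6, hence Negative. [size: 1, weight: 4, texture: matte, count: 8] — count = 8, hence Negative. [size: 6, weight: 9, texture: glossy, count: 8] — count = 8, hence Negative.

Positive, Negative, Negative, Negative, Negative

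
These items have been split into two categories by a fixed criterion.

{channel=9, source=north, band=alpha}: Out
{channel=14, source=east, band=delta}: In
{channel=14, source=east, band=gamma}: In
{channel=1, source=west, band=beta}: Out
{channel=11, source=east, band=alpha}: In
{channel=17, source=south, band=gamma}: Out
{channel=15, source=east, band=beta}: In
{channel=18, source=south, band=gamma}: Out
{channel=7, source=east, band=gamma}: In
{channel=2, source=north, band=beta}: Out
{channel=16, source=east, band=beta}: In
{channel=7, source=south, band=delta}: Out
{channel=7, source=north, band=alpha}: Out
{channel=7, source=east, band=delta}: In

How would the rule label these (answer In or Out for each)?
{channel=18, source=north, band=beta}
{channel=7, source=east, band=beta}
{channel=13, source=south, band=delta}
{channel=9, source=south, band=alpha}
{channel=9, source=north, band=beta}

The simplest hypothesis consistent with all the labels is: source is east.
{channel=18, source=north, band=beta} → source is north → Out. {channel=7, source=east, band=beta} → source is east → In. {channel=13, source=south, band=delta} → source is south → Out. {channel=9, source=south, band=alpha} → source is south → Out. {channel=9, source=north, band=beta} → source is north → Out.

Out, In, Out, Out, Out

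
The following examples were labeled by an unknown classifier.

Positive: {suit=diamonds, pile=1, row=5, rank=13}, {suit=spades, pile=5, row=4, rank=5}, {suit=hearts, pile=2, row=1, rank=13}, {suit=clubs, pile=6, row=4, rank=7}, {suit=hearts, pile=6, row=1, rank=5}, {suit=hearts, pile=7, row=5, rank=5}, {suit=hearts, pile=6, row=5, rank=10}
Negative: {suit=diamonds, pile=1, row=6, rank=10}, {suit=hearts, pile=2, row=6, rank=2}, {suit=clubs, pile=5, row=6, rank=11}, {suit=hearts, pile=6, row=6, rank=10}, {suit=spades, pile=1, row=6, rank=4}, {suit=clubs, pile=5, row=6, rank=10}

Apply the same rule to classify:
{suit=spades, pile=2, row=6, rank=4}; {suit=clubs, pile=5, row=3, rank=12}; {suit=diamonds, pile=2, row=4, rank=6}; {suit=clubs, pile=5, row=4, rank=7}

Negative, Positive, Positive, Positive

The common property of the 'Positive' items is: row ≤ 5. No 'Negative' item has it.
{suit=spades, pile=2, row=6, rank=4} — row = 6, hence Negative.
{suit=clubs, pile=5, row=3, rank=12} — row = 3, hence Positive.
{suit=diamonds, pile=2, row=4, rank=6} — row = 4, hence Positive.
{suit=clubs, pile=5, row=4, rank=7} — row = 4, hence Positive.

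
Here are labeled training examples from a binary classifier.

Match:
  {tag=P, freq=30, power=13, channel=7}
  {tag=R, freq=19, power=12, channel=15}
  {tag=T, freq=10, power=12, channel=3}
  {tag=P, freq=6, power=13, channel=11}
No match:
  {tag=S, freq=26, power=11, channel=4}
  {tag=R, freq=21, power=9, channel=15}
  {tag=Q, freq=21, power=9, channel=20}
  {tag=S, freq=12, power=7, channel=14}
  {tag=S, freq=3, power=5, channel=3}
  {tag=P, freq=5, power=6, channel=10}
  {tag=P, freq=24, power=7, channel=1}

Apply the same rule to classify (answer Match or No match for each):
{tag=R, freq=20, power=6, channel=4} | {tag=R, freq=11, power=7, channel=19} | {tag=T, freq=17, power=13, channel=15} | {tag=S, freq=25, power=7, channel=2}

The pattern is that an item is 'Match' exactly when: power ≥ 12.
No match: {tag=R, freq=20, power=6, channel=4}, since power = 6. No match: {tag=R, freq=11, power=7, channel=19}, since power = 7. Match: {tag=T, freq=17, power=13, channel=15}, since power = 13. No match: {tag=S, freq=25, power=7, channel=2}, since power = 7.

No match, No match, Match, No match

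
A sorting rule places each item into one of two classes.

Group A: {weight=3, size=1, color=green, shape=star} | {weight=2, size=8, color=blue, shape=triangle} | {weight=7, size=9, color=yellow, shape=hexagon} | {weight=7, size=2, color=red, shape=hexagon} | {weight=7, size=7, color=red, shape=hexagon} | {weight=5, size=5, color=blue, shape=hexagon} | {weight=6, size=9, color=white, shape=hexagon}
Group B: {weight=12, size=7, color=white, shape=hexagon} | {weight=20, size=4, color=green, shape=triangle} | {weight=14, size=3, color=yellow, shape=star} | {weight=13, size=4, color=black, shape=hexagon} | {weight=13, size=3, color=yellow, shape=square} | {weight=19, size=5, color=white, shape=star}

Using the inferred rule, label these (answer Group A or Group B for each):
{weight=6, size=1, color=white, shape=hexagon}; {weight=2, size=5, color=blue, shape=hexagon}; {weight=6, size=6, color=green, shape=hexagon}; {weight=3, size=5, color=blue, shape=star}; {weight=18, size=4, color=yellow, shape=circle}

The simplest hypothesis consistent with all the labels is: weight ≤ 7.

Group A, Group A, Group A, Group A, Group B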